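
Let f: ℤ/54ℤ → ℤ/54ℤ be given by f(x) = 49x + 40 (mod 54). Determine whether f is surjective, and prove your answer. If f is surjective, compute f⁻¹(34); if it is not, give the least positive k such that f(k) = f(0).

12

Since gcd(49, 54) = 1, 49 is invertible modulo 54. Euclid's algorithm: 54 = 1·49 + 5, 49 = 9·5 + 4, 5 = 1·4 + 1; back-substituting gives 1 = 43·49 − 39·54, so 49⁻¹ ≡ 43 (mod 54).
For any y ∈ ℤ/54ℤ, x = 43(y − 40) mod 54 satisfies f(x) = 49·43(y − 40) + 40 ≡ y (since 49·43 ≡ 1 mod 54). So every y has a preimage.
Hence f is surjective.
Since f is surjective, we find f⁻¹(34): we need 49x ≡ 34 − 40 ≡ 48 (mod 54). Using 49⁻¹ = 43: x ≡ 43·48 = 2064 = 38·54 + 12, so x = 12.
Check: f(12) = 49·12 + 40 = 628 = 11·54 + 34 ≡ 34 (mod 54).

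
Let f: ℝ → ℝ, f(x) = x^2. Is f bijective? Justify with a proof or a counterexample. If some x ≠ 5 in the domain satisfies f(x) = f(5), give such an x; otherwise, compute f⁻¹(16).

-5

f(5) = 25 = (−5)^2 = f(−5) (since 2 is even), with 5 ≠ −5. So f is not injective, hence not bijective.
For the follow-up, such an x exists: taking x = −5 ∈ ℝ gives f(−5) = 25 = f(5) with −5 ≠ 5.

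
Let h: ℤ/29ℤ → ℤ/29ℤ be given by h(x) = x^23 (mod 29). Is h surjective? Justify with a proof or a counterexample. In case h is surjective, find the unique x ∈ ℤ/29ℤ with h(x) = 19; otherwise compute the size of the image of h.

27

Since 29 is prime, the nonzero elements of ℤ/29ℤ form a cyclic group of order 28.
As gcd(23, 28) = 1, raising to the 23rd power is a bijection on this group: if x_1^23 ≡ x_2^23 then (x_1x_2^{−1})^23 = 1, and the only element of order dividing gcd(23, 28) = 1 is 1, so x_1 = x_2.
With h(0) = 0 this makes h injective on all of ℤ/29ℤ, hence bijective (finite equal-size domain and codomain). In particular h is surjective.
Since h is surjective, we find the preimage of 19. The inverse of x ↦ x^23 on (ℤ/29ℤ)^× is x ↦ x^11, because 23·11 = 253 = 9·28 + 1 ≡ 1 (mod 28) and x^{28} = 1 for x ≠ 0 (Fermat). So h⁻¹(19) = 19^11 mod 29.
Repeated squaring mod 29: 19^1 ≡ 19, 19^2 ≡ 19² = 361 ≡ 13, 19^4 ≡ 13² = 169 ≡ 24, 19^8 ≡ 24² = 576 ≡ 25. Since 11 = 8 + 2 + 1, 19^11 ≡ 25·13·19: 25·13 = 325 ≡ 6, then 6·19 = 114 ≡ 27. So 19^11 ≡ 27 (mod 29).
Hence h⁻¹(19) = 27.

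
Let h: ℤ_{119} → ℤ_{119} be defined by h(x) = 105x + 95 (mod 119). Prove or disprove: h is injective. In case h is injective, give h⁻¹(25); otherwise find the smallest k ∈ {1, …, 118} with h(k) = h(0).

We have gcd(105, 119) = 7 > 1. Taking s = 0 and t = 17: h(0) = 95 and h(17) = 105·17 + 95 = 1880 ≡ 95 (mod 119).
So h(0) = h(17) while 0 ≠ 17, so h is not injective.
Since h is not injective, we find the least positive k with h(k) = h(0): this means 105k ≡ 0 (mod 119), i.e. 119 ∣ 105k. Since gcd(105, 119) = 7, dividing through by 7 this holds exactly when 17 ∣ 15k, and as gcd(15, 17) = 1, exactly when 17 ∣ k.
The smallest positive such k is 17.

17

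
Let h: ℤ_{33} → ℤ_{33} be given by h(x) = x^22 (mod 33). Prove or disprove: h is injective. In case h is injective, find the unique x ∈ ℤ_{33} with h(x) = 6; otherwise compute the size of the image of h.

12

h(4): Repeated squaring mod 33: 4^1 ≡ 4, 4^2 ≡ 4² = 16, 4^4 ≡ 16² = 256 ≡ 25, 4^8 ≡ 25² = 625 ≡ 31, 4^16 ≡ 31² = 961 ≡ 4. Since 22 = 16 + 4 + 2, 4^22 ≡ 4·25·16: 4·25 = 100 ≡ 1, then 1·16 = 16. So 4^22 ≡ 16 (mod 33).
h(7): Repeated squaring mod 33: 7^1 ≡ 7, 7^2 ≡ 7² = 49 ≡ 16, 7^4 ≡ 16² = 256 ≡ 25, 7^8 ≡ 25² = 625 ≡ 31, 7^16 ≡ 31² = 961 ≡ 4. Since 22 = 16 + 4 + 2, 7^22 ≡ 4·25·16: 4·25 = 100 ≡ 1, then 1·16 = 16. So 7^22 ≡ 16 (mod 33).
So h(4) = h(7) = 16 while 4 ≠ 7, thus h is not injective.
Since h is not injective, we determine |image(h)|. Computing x^22 mod 33 for each x (by repeated squaring, reducing mod 33 at every step), the values h(0), h(1), …, h(32) are: 0, 1, 4, 9, 16, 25, 3, 16, 31, 15, 1, 22, 12, 4, 31, 27, 25, 25, 27, 31, 4, 12, 22, 1, 15, 31, 16, 3, 25, 16, 9, 4, 1.
The distinct values are {0, 1, 3, 4, 9, 12, 15, 16, 22, 25, 27, 31}; there are 12 of them.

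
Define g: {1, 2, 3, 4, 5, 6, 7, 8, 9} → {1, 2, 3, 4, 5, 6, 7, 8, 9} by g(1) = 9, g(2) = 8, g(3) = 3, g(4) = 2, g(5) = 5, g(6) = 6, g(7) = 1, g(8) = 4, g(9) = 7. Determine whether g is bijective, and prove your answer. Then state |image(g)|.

The values 9, 8, 3, 2, 5, 6, 1, 4, 7 are a permutation of {1, 2, 3, 4, 5, 6, 7, 8, 9}: each element appears exactly once.
So g is injective and surjective, hence bijective.
The image of g is {1, 2, 3, 4, 5, 6, 7, 8, 9}, which has 9 elements.

9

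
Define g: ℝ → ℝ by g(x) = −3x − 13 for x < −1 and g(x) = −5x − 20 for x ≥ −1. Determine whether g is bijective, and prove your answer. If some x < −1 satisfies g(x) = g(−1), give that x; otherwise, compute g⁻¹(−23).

3/5

Both pieces are strictly decreasing (slopes −3 and −5), so each is injective on its own interval.
The left piece maps (−∞, −1) onto (−10, ∞); the right piece maps [−1, ∞) onto (−∞, −15].
The images leave a gap (−10 has no preimage), so g is not surjective, hence not bijective.
Because the two images are disjoint, no x < −1 has g(x) = g(−1), so we compute g⁻¹(−23): −23 lies in (−∞, −15], so solve −5x − 20 = −23: x = (−23 + 20)/(−5) = 3/5.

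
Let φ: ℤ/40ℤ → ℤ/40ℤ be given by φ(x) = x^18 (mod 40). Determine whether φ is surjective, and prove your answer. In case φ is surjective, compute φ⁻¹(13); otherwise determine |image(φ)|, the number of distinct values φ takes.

φ(4): Repeated squaring mod 40: 4^1 ≡ 4, 4^2 ≡ 4² = 16, 4^4 ≡ 16² = 256 ≡ 16, 4^8 ≡ 16² = 256 ≡ 16, 4^16 ≡ 16² = 256 ≡ 16. Since 18 = 16 + 2, 4^18 ≡ 16·16: 16·16 = 256 ≡ 16. So 4^18 ≡ 16 (mod 40).
φ(6): Repeated squaring mod 40: 6^1 ≡ 6, 6^2 ≡ 6² = 36, 6^4 ≡ 36² = 1296 ≡ 16, 6^8 ≡ 16² = 256 ≡ 16, 6^16 ≡ 16² = 256 ≡ 16. Since 18 = 16 + 2, 6^18 ≡ 16·36: 16·36 = 576 ≡ 16. So 6^18 ≡ 16 (mod 40).
So φ(4) = φ(6) = 16 while 4 ≠ 6, so φ is not injective.
A non-injective map from the 40-element set ℤ/40ℤ to itself takes at most 39 distinct values, so it cannot be surjective. Hence φ is not surjective.
Since φ is not surjective, we determine |image(φ)|. Computing x^18 mod 40 for each x (by repeated squaring, reducing mod 40 at every step), the values φ(0), φ(1), …, φ(39) are: 0, 1, 24, 9, 16, 25, 16, 9, 24, 1, 0, 1, 24, 9, 16, 25, 16, 9, 24, 1, 0, 1, 24, 9, 16, 25, 16, 9, 24, 1, 0, 1, 24, 9, 16, 25, 16, 9, 24, 1.
The distinct values are {0, 1, 9, 16, 24, 25}; there are 6 of them.

6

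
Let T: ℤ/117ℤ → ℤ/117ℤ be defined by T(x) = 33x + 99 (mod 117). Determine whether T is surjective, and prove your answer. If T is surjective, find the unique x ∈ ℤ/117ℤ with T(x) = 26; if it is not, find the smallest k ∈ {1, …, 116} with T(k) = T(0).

Since gcd(33, 117) = 3, we have 33x ≡ 0 (mod 3) for all x, so T(x) ≡ 0 (mod 3).
But 1 ≢ 0 (mod 3), so 1 ∈ ℤ/117ℤ has no preimage. Hence T is not surjective.
Since T is not surjective, we find the least positive k with T(k) = T(0): this means 33k ≡ 0 (mod 117), i.e. 117 ∣ 33k. Since gcd(33, 117) = 3, dividing through by 3 this holds exactly when 39 ∣ 11k, and as gcd(11, 39) = 1, exactly when 39 ∣ k.
The smallest positive such k is 39.

39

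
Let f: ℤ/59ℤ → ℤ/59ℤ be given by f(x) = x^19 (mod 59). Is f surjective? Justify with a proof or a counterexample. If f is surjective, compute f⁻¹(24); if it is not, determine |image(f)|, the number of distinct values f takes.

23

Since 59 is prime, the nonzero elements of ℤ/59ℤ form a cyclic group of order 58.
As gcd(19, 58) = 1, raising to the 19th power is a bijection on this group: if x_1^19 ≡ x_2^19 then (x_1x_2^{−1})^19 = 1, and the only element of order dividing gcd(19, 58) = 1 is 1, so x_1 = x_2.
With f(0) = 0 this makes f injective on all of ℤ/59ℤ, hence bijective (finite equal-size domain and codomain). In particular f is surjective.
Since f is surjective, we find the preimage of 24. The inverse of x ↦ x^19 on (ℤ/59ℤ)^× is x ↦ x^55, because 19·55 = 1045 = 18·58 + 1 ≡ 1 (mod 58) and x^{58} = 1 for x ≠ 0 (Fermat). So f⁻¹(24) = 24^55 mod 59.
Repeated squaring mod 59: 24^1 ≡ 24, 24^2 ≡ 24² = 576 ≡ 45, 24^4 ≡ 45² = 2025 ≡ 19, 24^8 ≡ 19² = 361 ≡ 7, 24^16 ≡ 7² = 49, 24^32 ≡ 49² = 2401 ≡ 41. Since 55 = 32 + 16 + 4 + 2 + 1, 24^55 ≡ 41·49·19·45·24: 41·49 = 2009 ≡ 3, then 3·19 = 57, then 57·45 = 2565 ≡ 28, then 28·24 = 672 ≡ 23. So 24^55 ≡ 23 (mod 59).
Hence f⁻¹(24) = 23.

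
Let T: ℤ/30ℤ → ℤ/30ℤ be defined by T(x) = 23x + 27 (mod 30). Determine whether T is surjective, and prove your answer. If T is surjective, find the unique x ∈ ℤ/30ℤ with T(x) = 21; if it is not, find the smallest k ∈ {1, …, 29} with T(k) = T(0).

Since gcd(23, 30) = 1, 23 is invertible modulo 30. Euclid's algorithm: 30 = 1·23 + 7, 23 = 3·7 + 2, 7 = 3·2 + 1; back-substituting gives 1 = 17·23 − 13·30, so 23⁻¹ ≡ 17 (mod 30).
For any y ∈ ℤ/30ℤ, x = 17(y − 27) mod 30 satisfies T(x) = 23·17(y − 27) + 27 ≡ y (since 23·17 ≡ 1 mod 30). So every y has a preimage.
Thus T is surjective.
Since T is surjective, we find T⁻¹(21): we need 23x ≡ 21 − 27 ≡ 24 (mod 30). Using 23⁻¹ = 17: x ≡ 17·24 = 408 = 13·30 + 18, so x = 18.
Check: T(18) = 23·18 + 27 = 441 = 14·30 + 21 ≡ 21 (mod 30).

18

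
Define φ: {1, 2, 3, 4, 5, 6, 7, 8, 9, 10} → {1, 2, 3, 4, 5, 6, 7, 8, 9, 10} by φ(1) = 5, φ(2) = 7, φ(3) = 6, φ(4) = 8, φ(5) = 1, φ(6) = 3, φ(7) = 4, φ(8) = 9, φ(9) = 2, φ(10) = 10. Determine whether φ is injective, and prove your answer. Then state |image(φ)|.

10

The values φ(1), …, φ(10) are 5, 7, 6, 8, 1, 3, 4, 9, 2, 10 — all distinct.
So φ(x_1) = φ(x_2) only when x_1 = x_2, and φ is injective.
The image of φ is {1, 2, 3, 4, 5, 6, 7, 8, 9, 10}, which has 10 elements.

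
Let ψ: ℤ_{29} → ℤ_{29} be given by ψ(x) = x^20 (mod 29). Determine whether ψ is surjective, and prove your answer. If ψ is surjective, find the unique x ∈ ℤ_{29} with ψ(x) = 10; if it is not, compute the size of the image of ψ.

8

ψ(2): Repeated squaring mod 29: 2^1 ≡ 2, 2^2 ≡ 2² = 4, 2^4 ≡ 4² = 16, 2^8 ≡ 16² = 256 ≡ 24, 2^16 ≡ 24² = 576 ≡ 25. Since 20 = 16 + 4, 2^20 ≡ 25·16: 25·16 = 400 ≡ 23. So 2^20 ≡ 23 (mod 29).
ψ(5): Repeated squaring mod 29: 5^1 ≡ 5, 5^2 ≡ 5² = 25, 5^4 ≡ 25² = 625 ≡ 16, 5^8 ≡ 16² = 256 ≡ 24, 5^16 ≡ 24² = 576 ≡ 25. Since 20 = 16 + 4, 5^20 ≡ 25·16: 25·16 = 400 ≡ 23. So 5^20 ≡ 23 (mod 29).
So ψ(2) = ψ(5) = 23 while 2 ≠ 5, so ψ is not injective.
A non-injective map from the 29-element set ℤ_{29} to itself takes at most 28 distinct values, so it cannot be surjective. Therefore ψ is not surjective.
Since ψ is not surjective, we determine |image(ψ)|. Computing x^20 mod 29 for each x (by repeated squaring, reducing mod 29 at every step), the values ψ(0), ψ(1), …, ψ(28) are: 0, 1, 23, 25, 7, 23, 24, 25, 16, 16, 7, 20, 1, 20, 24, 24, 20, 1, 20, 7, 16, 16, 25, 24, 23, 7, 25, 23, 1.
The distinct values are {0, 1, 7, 16, 20, 23, 24, 25}; there are 8 of them.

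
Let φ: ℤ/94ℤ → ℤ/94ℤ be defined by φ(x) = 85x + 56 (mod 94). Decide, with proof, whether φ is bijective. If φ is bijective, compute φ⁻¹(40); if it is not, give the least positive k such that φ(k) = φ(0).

By definition, injectivity means: for all a, b in the domain, φ(a) = φ(b) implies a = b.
If φ(a) = φ(b), then 85a ≡ 85b (mod 94). Because gcd(85, 94) = 1, we may cancel 85 to get a ≡ b (mod 94).
We now compute 85⁻¹ mod 94 explicitly. Euclid's algorithm: 94 = 1·85 + 9, 85 = 9·9 + 4, 9 = 2·4 + 1; back-substituting gives 1 = 73·85 − 66·94, so 85⁻¹ ≡ 73 (mod 94).
Then y ↦ 73(y − 56) is a two-sided inverse to φ, so every y ∈ ℤ/94ℤ has a preimage.
Therefore φ is bijective.
Since φ is bijective, we find φ⁻¹(40): we need 85x ≡ 40 − 56 ≡ 78 (mod 94). Using 85⁻¹ = 73: x ≡ 73·78 = 5694 = 60·94 + 54, so x = 54.
Check: φ(54) = 85·54 + 56 = 4646 = 49·94 + 40 ≡ 40 (mod 94).

54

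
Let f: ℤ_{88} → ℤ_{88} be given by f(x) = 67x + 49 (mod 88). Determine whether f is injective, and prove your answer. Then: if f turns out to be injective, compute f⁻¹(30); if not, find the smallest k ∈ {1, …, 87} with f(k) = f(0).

Recall that f is injective if f(s) = f(t) implies s = t.
If f(s) = f(t), then 67s ≡ 67t (mod 88). Because gcd(67, 88) = 1, we may cancel 67 to get s ≡ t (mod 88).
So f is injective.
We now compute 67⁻¹ mod 88 explicitly. Euclid's algorithm: 88 = 1·67 + 21, 67 = 3·21 + 4, 21 = 5·4 + 1; back-substituting gives 1 = 67·67 − 51·88, so 67⁻¹ ≡ 67 (mod 88).
Since f is injective, we find f⁻¹(30): we need 67x ≡ 30 − 49 ≡ 69 (mod 88). Using 67⁻¹ = 67: x ≡ 67·69 = 4623 = 52·88 + 47, so x = 47.
Check: f(47) = 67·47 + 49 = 3198 = 36·88 + 30 ≡ 30 (mod 88).

47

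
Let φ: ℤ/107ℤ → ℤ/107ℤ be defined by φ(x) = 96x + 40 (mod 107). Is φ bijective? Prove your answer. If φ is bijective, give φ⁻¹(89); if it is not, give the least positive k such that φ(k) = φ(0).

Recall that φ is injective if φ(s) = φ(t) implies s = t.
Suppose φ(s) = φ(t) in ℤ/107ℤ. Then 96s + 40 ≡ 96t + 40 (mod 107), therefore 96(s − t) ≡ 0 (mod 107).
Since gcd(96, 107) = 1, 96 is invertible modulo 107, hence s − t ≡ 0 (mod 107), i.e. s = t.
We now compute 96⁻¹ mod 107 explicitly. Euclid's algorithm: 107 = 1·96 + 11, 96 = 8·11 + 8, 11 = 1·8 + 3, 8 = 2·3 + 2, 3 = 1·2 + 1; back-substituting gives 1 = 68·96 − 61·107, so 96⁻¹ ≡ 68 (mod 107).
Then y ↦ 68(y − 40) is a two-sided inverse to φ, so every y ∈ ℤ/107ℤ has a preimage.
Hence φ is bijective.
Since φ is bijective, we compute φ⁻¹(89): solve 96x + 40 ≡ 89 (mod 107), i.e. 96x ≡ 49 (mod 107).
Multiplying by 96⁻¹ = 68 gives x ≡ 68·49 = 3332 = 31·107 + 15 ≡ 15 (mod 107).
Check: φ(15) = 96·15 + 40 = 1480 = 13·107 + 89 ≡ 89 (mod 107).

15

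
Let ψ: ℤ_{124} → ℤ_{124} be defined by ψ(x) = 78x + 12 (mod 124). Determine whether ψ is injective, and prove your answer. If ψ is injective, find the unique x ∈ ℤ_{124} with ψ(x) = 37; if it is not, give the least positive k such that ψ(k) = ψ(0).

We have gcd(78, 124) = 2 > 1. Taking u = 0 and v = 62: ψ(0) = 12 and ψ(62) = 78·62 + 12 = 4848 ≡ 12 (mod 124).
So ψ(0) = ψ(62) while 0 ≠ 62, therefore ψ is not injective.
Since ψ is not injective, we find the least positive k with ψ(k) = ψ(0): this means 78k ≡ 0 (mod 124), i.e. 124 ∣ 78k. Since gcd(78, 124) = 2, dividing through by 2 this holds exactly when 62 ∣ 39k, and as gcd(39, 62) = 1, exactly when 62 ∣ k.
The smallest positive such k is 62.

62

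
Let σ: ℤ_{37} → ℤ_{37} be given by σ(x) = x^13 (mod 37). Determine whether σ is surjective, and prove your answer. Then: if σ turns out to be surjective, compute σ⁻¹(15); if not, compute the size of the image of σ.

Since 37 is prime, the nonzero elements of ℤ_{37} form a cyclic group of order 36.
As gcd(13, 36) = 1, raising to the 13th power is a bijection on this group: if s^13 ≡ t^13 then (st^{−1})^13 = 1, and the only element of order dividing gcd(13, 36) = 1 is 1, so s = t.
With σ(0) = 0 this makes σ injective on all of ℤ_{37}, hence bijective (finite equal-size domain and codomain). In particular σ is surjective.
Since σ is surjective, we find the preimage of 15. The inverse of x ↦ x^13 on (ℤ_{37})^× is x ↦ x^25, because 13·25 = 325 = 9·36 + 1 ≡ 1 (mod 36) and x^{36} = 1 for x ≠ 0 (Fermat). So σ⁻¹(15) = 15^25 mod 37.
Repeated squaring mod 37: 15^1 ≡ 15, 15^2 ≡ 15² = 225 ≡ 3, 15^4 ≡ 3² = 9, 15^8 ≡ 9² = 81 ≡ 7, 15^16 ≡ 7² = 49 ≡ 12. Since 25 = 16 + 8 + 1, 15^25 ≡ 12·7·15: 12·7 = 84 ≡ 10, then 10·15 = 150 ≡ 2. So 15^25 ≡ 2 (mod 37).
Hence σ⁻¹(15) = 2.

2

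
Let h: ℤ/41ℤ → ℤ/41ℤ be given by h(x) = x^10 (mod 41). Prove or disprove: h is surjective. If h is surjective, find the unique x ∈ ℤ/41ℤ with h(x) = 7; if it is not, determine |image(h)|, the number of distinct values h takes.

5

h(1) = 1^10 = 1.
h(4): Repeated squaring mod 41: 4^1 ≡ 4, 4^2 ≡ 4² = 16, 4^4 ≡ 16² = 256 ≡ 10, 4^8 ≡ 10² = 100 ≡ 18. Since 10 = 8 + 2, 4^10 ≡ 18·16: 18·16 = 288 ≡ 1. So 4^10 ≡ 1 (mod 41).
So h(1) = h(4) = 1 while 1 ≠ 4, so h is not injective.
A non-injective map from the 41-element set ℤ/41ℤ to itself takes at most 40 distinct values, so it cannot be surjective. Thus h is not surjective.
Since h is not surjective, we determine |image(h)|. Computing x^10 mod 41 for each x (by repeated squaring, reducing mod 41 at every step), the values h(0), h(1), …, h(40) are: 0, 1, 40, 9, 1, 40, 32, 9, 40, 40, 1, 9, 9, 9, 32, 32, 1, 32, 1, 32, 40, 40, 32, 1, 32, 1, 32, 32, 9, 9, 9, 1, 40, 40, 9, 32, 40, 1, 9, 40, 1.
The distinct values are {0, 1, 9, 32, 40}; there are 5 of them.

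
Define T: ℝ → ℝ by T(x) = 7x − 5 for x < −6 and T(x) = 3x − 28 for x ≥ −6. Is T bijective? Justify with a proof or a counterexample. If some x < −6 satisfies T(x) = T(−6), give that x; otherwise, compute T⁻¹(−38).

Both pieces are strictly increasing (slopes 7 and 3), so each is injective on its own interval.
The left piece maps (−∞, −6) onto (−∞, −47); the right piece maps [−6, ∞) onto [−46, ∞).
The images leave a gap (−47 has no preimage), so T is not surjective, hence not bijective.
Because the two images are disjoint, no x < −6 has T(x) = T(−6), so we compute T⁻¹(−38): −38 lies in [−46, ∞), so solve 3x − 28 = −38: x = (−38 + 28)/3 = −10/3.

-10/3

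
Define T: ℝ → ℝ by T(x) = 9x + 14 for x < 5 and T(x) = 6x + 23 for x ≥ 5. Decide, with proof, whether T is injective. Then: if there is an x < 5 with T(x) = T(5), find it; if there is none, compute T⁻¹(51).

Both pieces are strictly increasing (slopes 9 and 6), so each is injective on its own interval.
The left piece maps (−∞, 5) onto (−∞, 59); the right piece maps [5, ∞) onto [53, ∞).
These images overlap. In particular T(5) = 53 (right piece), and solving 9x + 14 = 53 on the left piece gives x = 13/3 < 5.
So T(13/3) = T(5) with 13/3 ≠ 5, and T is not injective. This x = 13/3 is the requested value below 5.

13/3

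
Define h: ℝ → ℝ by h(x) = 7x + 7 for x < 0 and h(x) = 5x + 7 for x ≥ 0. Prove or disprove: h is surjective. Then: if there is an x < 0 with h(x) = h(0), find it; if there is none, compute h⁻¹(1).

Both pieces are strictly increasing (slopes 7 and 5), so each is injective on its own interval.
The left piece maps (−∞, 0) onto (−∞, 7); the right piece maps [0, ∞) onto [7, ∞).
These images together cover ℝ, so h is surjective.
Because the two images are disjoint, no x < 0 has h(x) = h(0), so we compute h⁻¹(1): 1 lies in (−∞, 7), so solve 7x + 7 = 1: x = (1 − 7)/7 = −6/7.

-6/7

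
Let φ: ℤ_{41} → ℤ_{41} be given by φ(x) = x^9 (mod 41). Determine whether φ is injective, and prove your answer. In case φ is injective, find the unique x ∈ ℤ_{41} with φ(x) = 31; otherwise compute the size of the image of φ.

Since 41 is prime, the nonzero elements of ℤ_{41} form a cyclic group of order 40.
As gcd(9, 40) = 1, raising to the 9th power is a bijection on this group: if s^9 ≡ t^9 then (st^{−1})^9 = 1, and the only element of order dividing gcd(9, 40) = 1 is 1, so s = t.
With φ(0) = 0 this makes φ injective on all of ℤ_{41}, hence bijective (finite equal-size domain and codomain). In particular φ is injective.
Since φ is injective, we find the preimage of 31. The inverse of x ↦ x^9 on (ℤ_{41})^× is x ↦ x^9, because 9·9 = 81 = 2·40 + 1 ≡ 1 (mod 40) and x^{40} = 1 for x ≠ 0 (Fermat). So φ⁻¹(31) = 31^9 mod 41.
Repeated squaring mod 41: 31^1 ≡ 31, 31^2 ≡ 31² = 961 ≡ 18, 31^4 ≡ 18² = 324 ≡ 37, 31^8 ≡ 37² = 1369 ≡ 16. Since 9 = 8 + 1, 31^9 ≡ 16·31: 16·31 = 496 ≡ 4. So 31^9 ≡ 4 (mod 41).
Hence φ⁻¹(31) = 4.

4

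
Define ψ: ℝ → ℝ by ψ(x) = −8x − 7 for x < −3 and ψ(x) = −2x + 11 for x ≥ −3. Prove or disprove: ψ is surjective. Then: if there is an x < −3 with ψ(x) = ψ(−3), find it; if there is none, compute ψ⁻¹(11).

Both pieces are strictly decreasing (slopes −8 and −2), so each is injective on its own interval.
The left piece maps (−∞, −3) onto (17, ∞); the right piece maps [−3, ∞) onto (−∞, 17].
These images together cover ℝ, so ψ is surjective.
Because the two images are disjoint, no x < −3 has ψ(x) = ψ(−3), so we compute ψ⁻¹(11): 11 lies in (−∞, 17], so solve −2x + 11 = 11: x = (11 − 11)/(−2) = 0.

0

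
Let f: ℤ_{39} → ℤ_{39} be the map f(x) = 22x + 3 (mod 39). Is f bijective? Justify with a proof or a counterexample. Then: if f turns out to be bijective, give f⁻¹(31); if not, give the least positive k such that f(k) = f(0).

Suppose f(a) = f(b) in ℤ_{39}. Then 22a + 3 ≡ 22b + 3 (mod 39), hence 22(a − b) ≡ 0 (mod 39).
Since gcd(22, 39) = 1, 22 is invertible modulo 39, thus a − b ≡ 0 (mod 39), i.e. a = b.
We now compute 22⁻¹ mod 39 explicitly. Euclid's algorithm: 39 = 1·22 + 17, 22 = 1·17 + 5, 17 = 3·5 + 2, 5 = 2·2 + 1; back-substituting gives 1 = 16·22 − 9·39, so 22⁻¹ ≡ 16 (mod 39).
For any y ∈ ℤ_{39}, x = 16(y − 3) mod 39 satisfies f(x) = 22·16(y − 3) + 3 ≡ y (since 22·16 ≡ 1 mod 39). So every y has a preimage.
Thus f is bijective.
Since f is bijective, we find f⁻¹(31): we need 22x ≡ 31 − 3 ≡ 28 (mod 39). Using 22⁻¹ = 16: x ≡ 16·28 = 448 = 11·39 + 19, so x = 19.
Check: f(19) = 22·19 + 3 = 421 = 10·39 + 31 ≡ 31 (mod 39).

19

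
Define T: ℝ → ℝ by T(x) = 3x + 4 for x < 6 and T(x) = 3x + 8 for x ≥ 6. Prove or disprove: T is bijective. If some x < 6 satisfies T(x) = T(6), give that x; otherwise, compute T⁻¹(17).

13/3

Both pieces are strictly increasing (slopes 3 and 3), so each is injective on its own interval.
The left piece maps (−∞, 6) onto (−∞, 22); the right piece maps [6, ∞) onto [26, ∞).
The images leave a gap (22 has no preimage), so T is not surjective, hence not bijective.
Because the two images are disjoint, no x < 6 has T(x) = T(6), so we compute T⁻¹(17): 17 lies in (−∞, 22), so solve 3x + 4 = 17: x = (17 − 4)/3 = 13/3.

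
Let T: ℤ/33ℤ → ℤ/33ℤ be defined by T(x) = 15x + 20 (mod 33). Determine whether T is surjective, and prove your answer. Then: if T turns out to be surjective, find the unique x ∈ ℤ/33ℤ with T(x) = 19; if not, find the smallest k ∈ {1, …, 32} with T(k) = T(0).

11

Since gcd(15, 33) = 3, we have 15x ≡ 0 (mod 3) for all x, so T(x) ≡ 2 (mod 3).
But 0 ≢ 2 (mod 3), so 0 ∈ ℤ/33ℤ has no preimage. Thus T is not surjective.
Since T is not surjective, we find the least positive k with T(k) = T(0): this means 15k ≡ 0 (mod 33), i.e. 33 ∣ 15k. Since gcd(15, 33) = 3, dividing through by 3 this holds exactly when 11 ∣ 5k, and as gcd(5, 11) = 1, exactly when 11 ∣ k.
The smallest positive such k is 11.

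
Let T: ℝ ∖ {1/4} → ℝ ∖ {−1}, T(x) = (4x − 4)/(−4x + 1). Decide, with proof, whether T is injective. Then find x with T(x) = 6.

5/14

Suppose T(s) = T(t). Cross-multiplying: (4s − 4)(−4t + 1) = (4t − 4)(−4s + 1).
Expanding both sides and cancelling the symmetric terms leaves −12·(s − t) = 0. Since −12 ≠ 0, s = t. So T is injective.
Solving T(x) = 6: cross-multiplying gives 4x − 4 = 6(−4x + 1), which rearranges to 28x = 10, so x = 5/14.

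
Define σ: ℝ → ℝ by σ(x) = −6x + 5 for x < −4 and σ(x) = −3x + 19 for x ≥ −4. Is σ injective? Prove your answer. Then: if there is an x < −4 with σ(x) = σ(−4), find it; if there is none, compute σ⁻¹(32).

Both pieces are strictly decreasing (slopes −6 and −3), so each is injective on its own interval.
The left piece maps (−∞, −4) onto (29, ∞); the right piece maps [−4, ∞) onto (−∞, 31].
These images overlap. In particular σ(−4) = 31 (right piece), and solving −6x + 5 = 31 on the left piece gives x = −13/3 < −4.
So σ(−13/3) = σ(−4) with −13/3 ≠ −4, and σ is not injective. This x = −13/3 is the requested value below −4.

-13/3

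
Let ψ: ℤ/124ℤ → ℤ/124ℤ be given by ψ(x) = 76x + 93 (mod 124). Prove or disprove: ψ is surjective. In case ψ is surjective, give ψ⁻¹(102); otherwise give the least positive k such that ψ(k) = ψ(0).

31

Since gcd(76, 124) = 4, we have 76x ≡ 0 (mod 4) for all x, so ψ(x) ≡ 1 (mod 4).
But 0 ≢ 1 (mod 4), so 0 ∈ ℤ/124ℤ has no preimage. Therefore ψ is not surjective.
Since ψ is not surjective, we find the least positive k with ψ(k) = ψ(0): this means 76k ≡ 0 (mod 124), i.e. 124 ∣ 76k. Since gcd(76, 124) = 4, dividing through by 4 this holds exactly when 31 ∣ 19k, and as gcd(19, 31) = 1, exactly when 31 ∣ k.
The smallest positive such k is 31.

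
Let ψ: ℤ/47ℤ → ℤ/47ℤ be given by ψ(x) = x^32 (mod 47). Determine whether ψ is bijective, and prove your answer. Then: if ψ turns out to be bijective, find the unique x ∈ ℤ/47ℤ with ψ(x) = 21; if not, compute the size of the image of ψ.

24

ψ(23): Repeated squaring mod 47: 23^1 ≡ 23, 23^2 ≡ 23² = 529 ≡ 12, 23^4 ≡ 12² = 144 ≡ 3, 23^8 ≡ 3² = 9, 23^16 ≡ 9² = 81 ≡ 34, 23^32 ≡ 34² = 1156 ≡ 28. So 23^32 ≡ 28 (mod 47).
ψ(24): Repeated squaring mod 47: 24^1 ≡ 24, 24^2 ≡ 24² = 576 ≡ 12, 24^4 ≡ 12² = 144 ≡ 3, 24^8 ≡ 3² = 9, 24^16 ≡ 9² = 81 ≡ 34, 24^32 ≡ 34² = 1156 ≡ 28. So 24^32 ≡ 28 (mod 47).
So ψ(23) = ψ(24) = 28 while 23 ≠ 24, hence ψ is not injective, hence not bijective.
Since ψ is not bijective, we determine |image(ψ)|. Computing x^32 mod 47 for each x (by repeated squaring, reducing mod 47 at every step), the values ψ(0), ψ(1), …, ψ(46) are: 0, 1, 42, 37, 25, 7, 3, 18, 16, 6, 12, 9, 32, 36, 4, 24, 14, 21, 17, 27, 34, 8, 2, 28, 28, 2, 8, 34, 27, 17, 21, 14, 24, 4, 36, 32, 9, 12, 6, 16, 18, 3, 7, 25, 37, 42, 1.
The distinct values are {0, 1, 2, 3, 4, 6, 7, 8, 9, 12, 14, 16, 17, 18, 21, 24, 25, 27, 28, 32, 34, 36, 37, 42}; there are 24 of them.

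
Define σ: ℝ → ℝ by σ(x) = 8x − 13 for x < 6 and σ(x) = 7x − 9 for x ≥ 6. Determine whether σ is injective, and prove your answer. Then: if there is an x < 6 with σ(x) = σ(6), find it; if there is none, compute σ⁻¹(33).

Both pieces are strictly increasing (slopes 8 and 7), so each is injective on its own interval.
The left piece maps (−∞, 6) onto (−∞, 35); the right piece maps [6, ∞) onto [33, ∞).
These images overlap. In particular σ(6) = 33 (right piece), and solving 8x − 13 = 33 on the left piece gives x = 23/4 < 6.
So σ(23/4) = σ(6) with 23/4 ≠ 6, and σ is not injective. This x = 23/4 is the requested value below 6.

23/4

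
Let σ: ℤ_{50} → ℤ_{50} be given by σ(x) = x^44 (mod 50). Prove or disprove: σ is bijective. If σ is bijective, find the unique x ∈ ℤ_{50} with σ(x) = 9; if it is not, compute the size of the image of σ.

12

σ(1) = 1^44 = 1.
σ(7): Repeated squaring mod 50: 7^1 ≡ 7, 7^2 ≡ 7² = 49, 7^4 ≡ 49² = 2401 ≡ 1, 7^8 ≡ 1² = 1, 7^16 ≡ 1² = 1, 7^32 ≡ 1² = 1. Since 44 = 32 + 8 + 4, 7^44 ≡ 1·1·1: 1·1 = 1, then 1·1 = 1. So 7^44 ≡ 1 (mod 50).
So σ(1) = σ(7) = 1 while 1 ≠ 7, therefore σ is not injective, hence not bijective.
Since σ is not bijective, we determine |image(σ)|. Computing x^44 mod 50 for each x (by repeated squaring, reducing mod 50 at every step), the values σ(0), σ(1), …, σ(49) are: 0, 1, 16, 31, 6, 25, 46, 1, 46, 11, 0, 41, 36, 11, 16, 25, 36, 21, 26, 21, 0, 31, 6, 41, 26, 25, 26, 41, 6, 31, 0, 21, 26, 21, 36, 25, 16, 11, 36, 41, 0, 11, 46, 1, 46, 25, 6, 31, 16, 1.
The distinct values are {0, 1, 6, 11, 16, 21, 25, 26, 31, 36, 41, 46}; there are 12 of them.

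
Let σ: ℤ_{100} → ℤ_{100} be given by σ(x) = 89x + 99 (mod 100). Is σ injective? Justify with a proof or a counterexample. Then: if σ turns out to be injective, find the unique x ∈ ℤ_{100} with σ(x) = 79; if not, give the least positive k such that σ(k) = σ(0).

By definition, σ is injective when σ(a) = σ(b) forces a = b.
If σ(a) = σ(b), then 89a ≡ 89b (mod 100). Because gcd(89, 100) = 1, we may cancel 89 to get a ≡ b (mod 100).
Hence σ is injective.
We now compute 89⁻¹ mod 100 explicitly. Euclid's algorithm: 100 = 1·89 + 11, 89 = 8·11 + 1; back-substituting gives 1 = 9·89 − 8·100, so 89⁻¹ ≡ 9 (mod 100).
Since σ is injective, we find σ⁻¹(79): we need 89x ≡ 79 − 99 ≡ 80 (mod 100). Using 89⁻¹ = 9: x ≡ 9·80 = 720 = 7·100 + 20, so x = 20.
Check: σ(20) = 89·20 + 99 = 1879 = 18·100 + 79 ≡ 79 (mod 100).

20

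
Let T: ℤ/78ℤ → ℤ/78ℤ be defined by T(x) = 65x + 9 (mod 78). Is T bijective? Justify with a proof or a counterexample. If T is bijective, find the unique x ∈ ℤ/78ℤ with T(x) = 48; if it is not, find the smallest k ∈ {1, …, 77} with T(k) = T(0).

We have gcd(65, 78) = 13 > 1. Taking u = 0 and v = 6: T(0) = 9 and T(6) = 65·6 + 9 = 399 ≡ 9 (mod 78).
So T(0) = T(6) while 0 ≠ 6, hence T is not injective, hence not bijective.
Since T is not bijective, we find the least positive k with T(k) = T(0): this means 65k ≡ 0 (mod 78), i.e. 78 ∣ 65k. Since gcd(65, 78) = 13, dividing through by 13 this holds exactly when 6 ∣ 5k, and as gcd(5, 6) = 1, exactly when 6 ∣ k.
The smallest positive such k is 6.

6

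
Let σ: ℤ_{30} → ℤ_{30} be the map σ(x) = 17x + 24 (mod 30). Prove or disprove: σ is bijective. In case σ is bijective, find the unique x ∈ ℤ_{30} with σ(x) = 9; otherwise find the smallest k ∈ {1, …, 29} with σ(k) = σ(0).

15

Recall: injectivity means: for all x_1, x_2 in the domain, σ(x_1) = σ(x_2) implies x_1 = x_2.
If σ(x_1) = σ(x_2), then 17x_1 ≡ 17x_2 (mod 30). Because gcd(17, 30) = 1, we may cancel 17 to get x_1 ≡ x_2 (mod 30).
We now compute 17⁻¹ mod 30 explicitly. Euclid's algorithm: 30 = 1·17 + 13, 17 = 1·13 + 4, 13 = 3·4 + 1; back-substituting gives 1 = 23·17 − 13·30, so 17⁻¹ ≡ 23 (mod 30).
Then y ↦ 23(y − 24) is a two-sided inverse to σ, so every y ∈ ℤ_{30} has a preimage.
Hence σ is bijective.
Since σ is bijective, we compute σ⁻¹(9): solve 17x + 24 ≡ 9 (mod 30), i.e. 17x ≡ 15 (mod 30).
Multiplying by 17⁻¹ = 23 gives x ≡ 23·15 = 345 = 11·30 + 15 ≡ 15 (mod 30).
Check: σ(15) = 17·15 + 24 = 279 = 9·30 + 9 ≡ 9 (mod 30).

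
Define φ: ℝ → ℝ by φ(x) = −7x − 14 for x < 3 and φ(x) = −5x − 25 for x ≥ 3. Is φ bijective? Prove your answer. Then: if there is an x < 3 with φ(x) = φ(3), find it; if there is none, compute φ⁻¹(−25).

Both pieces are strictly decreasing (slopes −7 and −5), so each is injective on its own interval.
The left piece maps (−∞, 3) onto (−35, ∞); the right piece maps [3, ∞) onto (−∞, −40].
The images leave a gap (−35 has no preimage), so φ is not surjective, hence not bijective.
Because the two images are disjoint, no x < 3 has φ(x) = φ(3), so we compute φ⁻¹(−25): −25 lies in (−35, ∞), so solve −7x − 14 = −25: x = (−25 + 14)/(−7) = 11/7.

11/7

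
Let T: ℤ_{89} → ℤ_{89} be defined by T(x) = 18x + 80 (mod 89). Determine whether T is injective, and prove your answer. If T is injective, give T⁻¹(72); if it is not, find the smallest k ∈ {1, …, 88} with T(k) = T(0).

Suppose T(u) = T(v) in ℤ_{89}. Then 18u + 80 ≡ 18v + 80 (mod 89), hence 18(u − v) ≡ 0 (mod 89).
Since gcd(18, 89) = 1, 18 is invertible modulo 89, hence u − v ≡ 0 (mod 89), i.e. u = v.
Therefore T is injective.
We now compute 18⁻¹ mod 89 explicitly. Euclid's algorithm: 89 = 4·18 + 17, 18 = 1·17 + 1; back-substituting gives 1 = 5·18 − 1·89, so 18⁻¹ ≡ 5 (mod 89).
Since T is injective, we find T⁻¹(72): we need 18x ≡ 72 − 80 ≡ 81 (mod 89). Using 18⁻¹ = 5: x ≡ 5·81 = 405 = 4·89 + 49, so x = 49.
Check: T(49) = 18·49 + 80 = 962 = 10·89 + 72 ≡ 72 (mod 89).

49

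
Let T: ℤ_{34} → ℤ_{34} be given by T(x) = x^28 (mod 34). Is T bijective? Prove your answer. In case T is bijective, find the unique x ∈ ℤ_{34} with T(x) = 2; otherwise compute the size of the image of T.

10

T(3): Repeated squaring mod 34: 3^1 ≡ 3, 3^2 ≡ 3² = 9, 3^4 ≡ 9² = 81 ≡ 13, 3^8 ≡ 13² = 169 ≡ 33, 3^16 ≡ 33² = 1089 ≡ 1. Since 28 = 16 + 8 + 4, 3^28 ≡ 1·33·13: 1·33 = 33, then 33·13 = 429 ≡ 21. So 3^28 ≡ 21 (mod 34).
T(5): Repeated squaring mod 34: 5^1 ≡ 5, 5^2 ≡ 5² = 25, 5^4 ≡ 25² = 625 ≡ 13, 5^8 ≡ 13² = 169 ≡ 33, 5^16 ≡ 33² = 1089 ≡ 1. Since 28 = 16 + 8 + 4, 5^28 ≡ 1·33·13: 1·33 = 33, then 33·13 = 429 ≡ 21. So 5^28 ≡ 21 (mod 34).
So T(3) = T(5) = 21 while 3 ≠ 5, therefore T is not injective, hence not bijective.
Since T is not bijective, we determine |image(T)|. Computing x^28 mod 34 for each x (by repeated squaring, reducing mod 34 at every step), the values T(0), T(1), …, T(33) are: 0, 1, 16, 21, 18, 21, 30, 13, 16, 33, 30, 13, 4, 1, 4, 33, 18, 17, 18, 33, 4, 1, 4, 13, 30, 33, 16, 13, 30, 21, 18, 21, 16, 1.
The distinct values are {0, 1, 4, 13, 16, 17, 18, 21, 30, 33}; there are 10 of them.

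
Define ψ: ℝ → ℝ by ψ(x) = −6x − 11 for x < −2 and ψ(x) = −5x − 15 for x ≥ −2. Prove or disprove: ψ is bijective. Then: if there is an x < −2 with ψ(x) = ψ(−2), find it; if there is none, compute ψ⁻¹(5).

-8/3

Both pieces are strictly decreasing (slopes −6 and −5), so each is injective on its own interval.
The left piece maps (−∞, −2) onto (1, ∞); the right piece maps [−2, ∞) onto (−∞, −5].
The images leave a gap (1 has no preimage), so ψ is not surjective, hence not bijective.
Because the two images are disjoint, no x < −2 has ψ(x) = ψ(−2), so we compute ψ⁻¹(5): 5 lies in (1, ∞), so solve −6x − 11 = 5: x = (5 + 11)/(−6) = −8/3.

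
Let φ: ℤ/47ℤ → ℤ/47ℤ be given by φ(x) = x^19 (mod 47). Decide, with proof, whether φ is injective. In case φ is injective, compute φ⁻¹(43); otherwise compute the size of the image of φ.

Since 47 is prime, the nonzero elements of ℤ/47ℤ form a cyclic group of order 46.
As gcd(19, 46) = 1, raising to the 19th power is a bijection on this group: if x_1^19 ≡ x_2^19 then (x_1x_2^{−1})^19 = 1, and the only element of order dividing gcd(19, 46) = 1 is 1, so x_1 = x_2.
With φ(0) = 0 this makes φ injective on all of ℤ/47ℤ, hence bijective (finite equal-size domain and codomain). In particular φ is injective.
Since φ is injective, we find the preimage of 43. The inverse of x ↦ x^19 on (ℤ/47ℤ)^× is x ↦ x^17, because 19·17 = 323 = 7·46 + 1 ≡ 1 (mod 46) and x^{46} = 1 for x ≠ 0 (Fermat). So φ⁻¹(43) = 43^17 mod 47.
Repeated squaring mod 47: 43^1 ≡ 43, 43^2 ≡ 43² = 1849 ≡ 16, 43^4 ≡ 16² = 256 ≡ 21, 43^8 ≡ 21² = 441 ≡ 18, 43^16 ≡ 18² = 324 ≡ 42. Since 17 = 16 + 1, 43^17 ≡ 42·43: 42·43 = 1806 ≡ 20. So 43^17 ≡ 20 (mod 47).
Hence φ⁻¹(43) = 20.

20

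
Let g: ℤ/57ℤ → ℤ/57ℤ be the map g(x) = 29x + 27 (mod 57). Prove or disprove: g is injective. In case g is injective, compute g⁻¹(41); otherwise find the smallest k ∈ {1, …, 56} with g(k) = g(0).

28

Suppose g(a) = g(b) in ℤ/57ℤ. Then 29a + 27 ≡ 29b + 27 (mod 57), so 29(a − b) ≡ 0 (mod 57).
Since gcd(29, 57) = 1, 29 is invertible modulo 57, therefore a − b ≡ 0 (mod 57), i.e. a = b.
Therefore g is injective.
We now compute 29⁻¹ mod 57 explicitly. Euclid's algorithm: 57 = 1·29 + 28, 29 = 1·28 + 1; back-substituting gives 1 = 2·29 − 1·57, so 29⁻¹ ≡ 2 (mod 57).
Since g is injective, we compute g⁻¹(41): solve 29x + 27 ≡ 41 (mod 57), i.e. 29x ≡ 14 (mod 57).
Multiplying by 29⁻¹ = 2 gives x ≡ 2·14 = 28 ≡ 28 (mod 57).
Check: g(28) = 29·28 + 27 = 839 = 14·57 + 41 ≡ 41 (mod 57).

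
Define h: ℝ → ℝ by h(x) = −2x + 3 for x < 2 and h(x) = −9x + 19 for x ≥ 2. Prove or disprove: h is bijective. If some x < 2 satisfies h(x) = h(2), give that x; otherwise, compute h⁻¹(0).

1

Both pieces are strictly decreasing (slopes −2 and −9), so each is injective on its own interval.
The left piece maps (−∞, 2) onto (−1, ∞); the right piece maps [2, ∞) onto (−∞, 1].
These images overlap. In particular h(2) = 1 (right piece), and solving −2x + 3 = 1 on the left piece gives x = 1 < 2.
So h(1) = h(2) with 1 ≠ 2, and h is not injective, hence not bijective. This x = 1 is the requested value below 2.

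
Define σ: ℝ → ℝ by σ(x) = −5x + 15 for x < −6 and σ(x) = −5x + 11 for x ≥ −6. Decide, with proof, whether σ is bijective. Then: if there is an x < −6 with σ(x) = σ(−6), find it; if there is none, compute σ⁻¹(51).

-36/5

Both pieces are strictly decreasing (slopes −5 and −5), so each is injective on its own interval.
The left piece maps (−∞, −6) onto (45, ∞); the right piece maps [−6, ∞) onto (−∞, 41].
The images leave a gap (45 has no preimage), so σ is not surjective, hence not bijective.
Because the two images are disjoint, no x < −6 has σ(x) = σ(−6), so we compute σ⁻¹(51): 51 lies in (45, ∞), so solve −5x + 15 = 51: x = (51 − 15)/(−5) = −36/5.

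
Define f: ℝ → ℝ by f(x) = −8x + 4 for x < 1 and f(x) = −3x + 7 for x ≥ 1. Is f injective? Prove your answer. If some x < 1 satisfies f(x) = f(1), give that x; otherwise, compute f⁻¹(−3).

0

Both pieces are strictly decreasing (slopes −8 and −3), so each is injective on its own interval.
The left piece maps (−∞, 1) onto (−4, ∞); the right piece maps [1, ∞) onto (−∞, 4].
These images overlap. In particular f(1) = 4 (right piece), and solving −8x + 4 = 4 on the left piece gives x = 0 < 1.
So f(0) = f(1) with 0 ≠ 1, and f is not injective. This x = 0 is the requested value below 1.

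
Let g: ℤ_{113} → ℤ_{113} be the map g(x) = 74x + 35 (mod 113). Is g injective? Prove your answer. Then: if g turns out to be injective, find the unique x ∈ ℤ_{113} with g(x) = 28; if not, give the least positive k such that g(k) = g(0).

Suppose g(x_1) = g(x_2) in ℤ_{113}. Then 74x_1 + 35 ≡ 74x_2 + 35 (mod 113), thus 74(x_1 − x_2) ≡ 0 (mod 113).
Since gcd(74, 113) = 1, 74 is invertible modulo 113, so x_1 − x_2 ≡ 0 (mod 113), i.e. x_1 = x_2.
Hence g is injective.
We now compute 74⁻¹ mod 113 explicitly. Euclid's algorithm: 113 = 1·74 + 39, 74 = 1·39 + 35, 39 = 1·35 + 4, 35 = 8·4 + 3, 4 = 1·3 + 1; back-substituting gives 1 = 84·74 − 55·113, so 74⁻¹ ≡ 84 (mod 113).
Since g is injective, we find g⁻¹(28): we need 74x ≡ 28 − 35 ≡ 106 (mod 113). Using 74⁻¹ = 84: x ≡ 84·106 = 8904 = 78·113 + 90, so x = 90.
Check: g(90) = 74·90 + 35 = 6695 = 59·113 + 28 ≡ 28 (mod 113).

90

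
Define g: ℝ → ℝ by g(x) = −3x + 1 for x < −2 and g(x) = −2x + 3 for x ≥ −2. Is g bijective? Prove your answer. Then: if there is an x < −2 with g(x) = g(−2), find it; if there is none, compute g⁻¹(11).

-10/3

Both pieces are strictly decreasing (slopes −3 and −2), so each is injective on its own interval.
The left piece maps (−∞, −2) onto (7, ∞); the right piece maps [−2, ∞) onto (−∞, 7].
Since 7 = 7, the images partition ℝ: g is injective and surjective, hence bijective.
Because the two images are disjoint, no x < −2 has g(x) = g(−2), so we compute g⁻¹(11): 11 lies in (7, ∞), so solve −3x + 1 = 11: x = (11 − 1)/(−3) = −10/3.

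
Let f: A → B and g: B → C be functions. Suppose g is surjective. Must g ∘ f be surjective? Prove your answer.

not surjective

No. Take A = {1}, B = C = {1, 2, 3, 4, 5}, f(1) = 1, and g = identity (surjective).
Then (g ∘ f)(1) = 1, and 5 ∈ C has no preimage under g ∘ f, so g ∘ f is not surjective.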